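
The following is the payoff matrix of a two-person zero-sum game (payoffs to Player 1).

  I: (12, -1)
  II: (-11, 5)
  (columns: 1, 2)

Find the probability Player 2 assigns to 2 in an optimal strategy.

23/29

Row minima: I → -1, II → -11; maximin = -1.
Column maxima: 1 → 12, 2 → 5; minimax = 5.
-1 ≠ 5, so there is no saddle point; optimal play is mixed.
Let Player 1 play I with probability p. Expected payoff against 1: 12p + (-11)(1−p) = 23p − 11; against 2: (-1)p + 5(1−p) = −6p + 5.
Setting these equal: 23p − 11 = −6p + 5 ⇒ 29p = 16 ⇒ p = 16/29, and the value is (23)·(16/29) − 11 = 49/29.
For Player 2: with q = P(1), equating I's and II's payoffs gives 13q − 1 = −16q + 5 ⇒ q = 6/29.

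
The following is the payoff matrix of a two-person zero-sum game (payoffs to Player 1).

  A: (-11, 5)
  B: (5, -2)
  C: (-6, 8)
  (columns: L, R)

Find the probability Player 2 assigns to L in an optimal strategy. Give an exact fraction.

Row minima: A → -11, B → -2, C → -6; maximin = -2.
Column maxima: L → 5, R → 8; minimax = 5.
-2 ≠ 5, so there is no saddle point; optimal play is mixed.
A is strictly dominated by C, so Player 1 never plays it.
On the remaining 2×2 (B, C vs L, R):
Let Player 1 play B with probability p. Expected payoff against L: 5p + (-6)(1−p) = 11p − 6; against R: (-2)p + 8(1−p) = −10p + 8.
Setting these equal: 11p − 6 = −10p + 8 ⇒ 21p = 14 ⇒ p = 2/3, and the value is (11)·(2/3) − 6 = 4/3.
For Player 2: with q = P(L), equating B's and C's payoffs gives 7q − 2 = −14q + 8 ⇒ q = 10/21.

10/21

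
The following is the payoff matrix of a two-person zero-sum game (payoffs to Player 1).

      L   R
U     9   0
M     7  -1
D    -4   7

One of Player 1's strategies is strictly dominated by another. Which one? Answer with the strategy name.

M

U gives a strictly higher payoff than M against every column: 9 > 7, 0 > -1.
So M is strictly dominated and Player 1 never plays it.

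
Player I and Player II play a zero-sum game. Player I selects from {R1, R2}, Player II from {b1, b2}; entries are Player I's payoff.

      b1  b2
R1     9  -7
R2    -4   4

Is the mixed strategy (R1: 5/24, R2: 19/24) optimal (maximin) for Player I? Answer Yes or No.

Against b1 this mix gives (5/24)·9 + (19/24)·(-4) = -31/24.
Against b2 this mix gives (5/24)·(-7) + (19/24)·4 = 41/24.
Player II will play b1, holding Player I to -31/24. Shifting weight toward the row that does better against b1 would raise this floor (the equalizing mix achieves 1/3 against both b1 and b2), so the proposed strategy is not optimal.

No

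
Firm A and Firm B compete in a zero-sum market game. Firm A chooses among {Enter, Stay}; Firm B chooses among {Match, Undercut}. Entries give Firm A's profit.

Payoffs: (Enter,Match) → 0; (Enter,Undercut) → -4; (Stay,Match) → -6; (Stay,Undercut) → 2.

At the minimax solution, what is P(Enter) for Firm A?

Row minima: Enter → -4, Stay → -6; maximin = -4.
Column maxima: Match → 0, Undercut → 2; minimax = 0.
-4 ≠ 0, so there is no saddle point; optimal play is mixed.
Let Firm A play Enter with probability p. Expected payoff against Match: 0p + (-6)(1−p) = 6p − 6; against Undercut: (-4)p + 2(1−p) = −6p + 2.
Setting these equal: 6p − 6 = −6p + 2 ⇒ 12p = 8 ⇒ p = 2/3, and the value is (6)·(2/3) − 6 = -2.
For Firm B: with q = P(Match), equating Enter's and Stay's payoffs gives 4q − 4 = −8q + 2 ⇒ q = 1/2.

2/3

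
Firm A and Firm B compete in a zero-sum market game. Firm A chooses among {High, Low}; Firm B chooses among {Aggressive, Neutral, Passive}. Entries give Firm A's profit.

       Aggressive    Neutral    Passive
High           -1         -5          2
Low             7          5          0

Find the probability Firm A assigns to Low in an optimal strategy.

7/12

Row minima: High → -5, Low → 0; maximin = 0.
Column maxima: Aggressive → 7, Neutral → 5, Passive → 2; minimax = 2.
0 ≠ 2, so there is no saddle point; optimal play is mixed.
Aggressive is strictly dominated by Neutral (it gives Firm A strictly more in every row), so Firm B never plays it.
On the remaining 2×2 (High, Low vs Neutral, Passive):
Let Firm A play High with probability p. Expected payoff against Neutral: (-5)p + 5(1−p) = −10p + 5; against Passive: 2p + 0(1−p) = 2p.
Setting these equal: −10p + 5 = 2p ⇒ −12p = -5 ⇒ p = 5/12, and the value is (-10)·(5/12) + 5 = 5/6.
For Firm B: with q = P(Neutral), equating High's and Low's payoffs gives −7q + 2 = 5q ⇒ q = 1/6.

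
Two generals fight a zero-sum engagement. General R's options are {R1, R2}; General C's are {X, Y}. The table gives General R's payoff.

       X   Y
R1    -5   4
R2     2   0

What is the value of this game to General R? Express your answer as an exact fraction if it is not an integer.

Row minima: R1 → -5, R2 → 0; maximin = 0.
Column maxima: X → 2, Y → 4; minimax = 2.
0 ≠ 2, so there is no saddle point; optimal play is mixed.
Let General R play R1 with probability p. Expected payoff against X: (-5)p + 2(1−p) = −7p + 2; against Y: 4p + 0(1−p) = 4p.
Setting these equal: −7p + 2 = 4p ⇒ −11p = -2 ⇒ p = 2/11, and the value is (-7)·(2/11) + 2 = 8/11.
For General C: with q = P(X), equating R1's and R2's payoffs gives −9q + 4 = 2q ⇒ q = 4/11.

8/11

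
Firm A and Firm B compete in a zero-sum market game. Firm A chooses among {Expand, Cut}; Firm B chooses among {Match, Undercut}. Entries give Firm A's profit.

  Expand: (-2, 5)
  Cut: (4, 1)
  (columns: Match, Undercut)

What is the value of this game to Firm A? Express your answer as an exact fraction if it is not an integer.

Row minima: Expand → -2, Cut → 1; maximin = 1.
Column maxima: Match → 4, Undercut → 5; minimax = 4.
1 ≠ 4, so there is no saddle point; optimal play is mixed.
Let Firm A play Expand with probability p. Expected payoff against Match: (-2)p + 4(1−p) = −6p + 4; against Undercut: 5p + 1(1−p) = 4p + 1.
Setting these equal: −6p + 4 = 4p + 1 ⇒ −10p = -3 ⇒ p = 3/10, and the value is (-6)·(3/10) + 4 = 11/5.
For Firm B: with q = P(Match), equating Expand's and Cut's payoffs gives −7q + 5 = 3q + 1 ⇒ q = 2/5.

11/5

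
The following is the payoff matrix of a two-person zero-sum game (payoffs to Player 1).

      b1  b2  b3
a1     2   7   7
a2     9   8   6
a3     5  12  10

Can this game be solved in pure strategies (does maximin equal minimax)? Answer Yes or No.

Row minima: a1 → 2, a2 → 6, a3 → 5; maximin = 6.
Column maxima: b1 → 9, b2 → 12, b3 → 10; minimax = 9.
6 ≠ 9, so no pure-strategy equilibrium exists.

No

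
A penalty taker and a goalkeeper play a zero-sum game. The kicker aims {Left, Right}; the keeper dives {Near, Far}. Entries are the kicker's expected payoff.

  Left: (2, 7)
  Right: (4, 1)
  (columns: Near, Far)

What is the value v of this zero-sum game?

Row minima: Left → 2, Right → 1; maximin = 2.
Column maxima: Near → 4, Far → 7; minimax = 4.
2 ≠ 4, so there is no saddle point; optimal play is mixed.
Let the kicker play Left with probability p. Expected payoff against Near: 2p + 4(1−p) = −2p + 4; against Far: 7p + 1(1−p) = 6p + 1.
Setting these equal: −2p + 4 = 6p + 1 ⇒ −8p = -3 ⇒ p = 3/8, and the value is (-2)·(3/8) + 4 = 13/4.
For the keeper: with q = P(Near), equating Left's and Right's payoffs gives −5q + 7 = 3q + 1 ⇒ q = 3/4.

13/4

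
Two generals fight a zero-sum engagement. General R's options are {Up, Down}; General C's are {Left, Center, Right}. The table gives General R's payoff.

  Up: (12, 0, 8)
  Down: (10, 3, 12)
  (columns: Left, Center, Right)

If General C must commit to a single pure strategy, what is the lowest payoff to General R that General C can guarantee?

Column maxima: Left → 12, Center → 3, Right → 12.
The smallest of these is 3.

3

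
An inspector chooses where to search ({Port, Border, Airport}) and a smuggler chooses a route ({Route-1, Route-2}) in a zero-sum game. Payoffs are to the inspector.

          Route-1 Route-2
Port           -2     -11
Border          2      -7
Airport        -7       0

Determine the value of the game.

Row minima: Port → -11, Border → -7, Airport → -7; maximin = -7.
Column maxima: Route-1 → 2, Route-2 → 0; minimax = 0.
-7 ≠ 0, so there is no saddle point; optimal play is mixed.
Port is strictly dominated by Border, so the inspector never plays it.
On the remaining 2×2 (Border, Airport vs Route-1, Route-2):
Let the inspector play Border with probability p. Expected payoff against Route-1: 2p + (-7)(1−p) = 9p − 7; against Route-2: (-7)p + 0(1−p) = −7p.
Setting these equal: 9p − 7 = −7p ⇒ 16p = 7 ⇒ p = 7/16, and the value is (9)·(7/16) − 7 = -49/16.
For the smuggler: with q = P(Route-1), equating Border's and Airport's payoffs gives 9q − 7 = −7q ⇒ q = 7/16.

-49/16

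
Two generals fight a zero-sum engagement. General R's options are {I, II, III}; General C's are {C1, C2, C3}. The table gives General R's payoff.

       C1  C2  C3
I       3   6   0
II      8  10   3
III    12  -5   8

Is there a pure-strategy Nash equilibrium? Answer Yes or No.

No

Row minima: I → 0, II → 3, III → -5; maximin = 3.
Column maxima: C1 → 12, C2 → 10, C3 → 8; minimax = 8.
3 ≠ 8, so no pure-strategy equilibrium exists.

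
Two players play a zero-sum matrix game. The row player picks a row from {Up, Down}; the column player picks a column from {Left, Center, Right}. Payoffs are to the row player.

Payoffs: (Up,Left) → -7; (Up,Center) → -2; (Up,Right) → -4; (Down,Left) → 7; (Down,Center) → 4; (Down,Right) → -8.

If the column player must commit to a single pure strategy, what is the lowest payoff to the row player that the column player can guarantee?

-4

Column maxima: Left → 7, Center → 4, Right → -4.
The smallest of these is -4.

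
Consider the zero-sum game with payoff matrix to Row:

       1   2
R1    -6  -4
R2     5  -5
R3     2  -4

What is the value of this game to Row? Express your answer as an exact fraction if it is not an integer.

Row minima: R1 → -6, R2 → -5, R3 → -4; maximin = -4.
Column maxima: 1 → 5, 2 → -4; minimax = -4.
Since maximin = minimax = -4, there is a saddle point and the value is -4.

-4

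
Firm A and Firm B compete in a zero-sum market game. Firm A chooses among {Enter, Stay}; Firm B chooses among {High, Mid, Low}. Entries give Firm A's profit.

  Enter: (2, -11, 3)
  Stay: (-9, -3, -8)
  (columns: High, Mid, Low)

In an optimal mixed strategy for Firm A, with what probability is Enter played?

6/19

Row minima: Enter → -11, Stay → -9; maximin = -9.
Column maxima: High → 2, Mid → -3, Low → 3; minimax = -3.
-9 ≠ -3, so there is no saddle point; optimal play is mixed.
Low is strictly dominated by High (it gives Firm A strictly more in every row), so Firm B never plays it.
On the remaining 2×2 (Enter, Stay vs High, Mid):
Let Firm A play Enter with probability p. Expected payoff against High: 2p + (-9)(1−p) = 11p − 9; against Mid: (-11)p + (-3)(1−p) = −8p − 3.
Setting these equal: 11p − 9 = −8p − 3 ⇒ 19p = 6 ⇒ p = 6/19, and the value is (11)·(6/19) − 9 = -105/19.
For Firm B: with q = P(High), equating Enter's and Stay's payoffs gives 13q − 11 = −6q − 3 ⇒ q = 8/19.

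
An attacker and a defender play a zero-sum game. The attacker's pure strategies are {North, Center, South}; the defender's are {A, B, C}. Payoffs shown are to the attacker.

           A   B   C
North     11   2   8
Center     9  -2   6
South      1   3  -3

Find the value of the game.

Row minima: North → 2, Center → -2, South → -3; maximin = 2.
Column maxima: A → 11, B → 3, C → 8; minimax = 3.
2 ≠ 3, so there is no saddle point; optimal play is mixed.
Center is strictly dominated by North, so the attacker never plays it.
A is strictly dominated by C (it gives the attacker strictly more in every row), so the defender never plays it.
On the remaining 2×2 (North, South vs B, C):
Let the attacker play North with probability p. Expected payoff against B: 2p + 3(1−p) = −p + 3; against C: 8p + (-3)(1−p) = 11p − 3.
Setting these equal: −p + 3 = 11p − 3 ⇒ −12p = -6 ⇒ p = 1/2, and the value is (-1)·(1/2) + 3 = 5/2.
For the defender: with q = P(B), equating North's and South's payoffs gives −6q + 8 = 6q − 3 ⇒ q = 11/12.

5/2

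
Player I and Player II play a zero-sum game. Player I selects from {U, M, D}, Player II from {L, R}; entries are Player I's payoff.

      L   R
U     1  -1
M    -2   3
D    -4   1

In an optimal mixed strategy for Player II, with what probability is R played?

Row minima: U → -1, M → -2, D → -4; maximin = -1.
Column maxima: L → 1, R → 3; minimax = 1.
-1 ≠ 1, so there is no saddle point; optimal play is mixed.
D is strictly dominated by M, so Player I never plays it.
On the remaining 2×2 (U, M vs L, R):
Let Player I play U with probability p. Expected payoff against L: 1p + (-2)(1−p) = 3p − 2; against R: (-1)p + 3(1−p) = −4p + 3.
Setting these equal: 3p − 2 = −4p + 3 ⇒ 7p = 5 ⇒ p = 5/7, and the value is (3)·(5/7) − 2 = 1/7.
For Player II: with q = P(L), equating U's and M's payoffs gives 2q − 1 = −5q + 3 ⇒ q = 4/7.

3/7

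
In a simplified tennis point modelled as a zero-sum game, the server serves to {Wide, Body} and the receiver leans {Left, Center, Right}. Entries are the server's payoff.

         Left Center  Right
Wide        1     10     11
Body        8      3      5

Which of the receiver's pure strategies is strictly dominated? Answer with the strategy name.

Right

Center holds the server's payoff strictly below Right in every row: 10 < 11, 3 < 5.
So Right is strictly dominated for the receiver.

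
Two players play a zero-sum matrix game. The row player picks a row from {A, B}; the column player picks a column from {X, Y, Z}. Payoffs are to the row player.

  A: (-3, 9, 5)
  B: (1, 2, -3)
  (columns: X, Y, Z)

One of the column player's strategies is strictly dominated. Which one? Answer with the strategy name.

X holds the row player's payoff strictly below Y in every row: -3 < 9, 1 < 2.
So Y is strictly dominated for the column player.

Y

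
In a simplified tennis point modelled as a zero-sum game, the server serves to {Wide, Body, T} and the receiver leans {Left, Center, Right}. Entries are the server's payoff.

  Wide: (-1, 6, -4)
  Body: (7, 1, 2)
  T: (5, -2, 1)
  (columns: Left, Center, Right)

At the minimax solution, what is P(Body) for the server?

Row minima: Wide → -4, Body → 1, T → -2; maximin = 1.
Column maxima: Left → 7, Center → 6, Right → 2; minimax = 2.
1 ≠ 2, so there is no saddle point; optimal play is mixed.
T is strictly dominated by Body, so the server never plays it.
Left is strictly dominated by Right (it gives the server strictly more in every row), so the receiver never plays it.
On the remaining 2×2 (Wide, Body vs Center, Right):
Let the server play Wide with probability p. Expected payoff against Center: 6p + 1(1−p) = 5p + 1; against Right: (-4)p + 2(1−p) = −6p + 2.
Setting these equal: 5p + 1 = −6p + 2 ⇒ 11p = 1 ⇒ p = 1/11, and the value is (5)·(1/11) + 1 = 16/11.
For the receiver: with q = P(Center), equating Wide's and Body's payoffs gives 10q − 4 = −q + 2 ⇒ q = 6/11.

10/11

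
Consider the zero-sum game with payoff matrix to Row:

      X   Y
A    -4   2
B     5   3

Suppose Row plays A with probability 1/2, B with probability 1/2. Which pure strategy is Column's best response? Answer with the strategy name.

If Column plays X, Row's expected payoff is (1/2)·(-4) + (1/2)·5 = 1/2.
If Column plays Y, Row's expected payoff is (1/2)·2 + (1/2)·3 = 5/2.
Column minimizes Row's payoff; the smallest is 1/2, so the best response is X.

X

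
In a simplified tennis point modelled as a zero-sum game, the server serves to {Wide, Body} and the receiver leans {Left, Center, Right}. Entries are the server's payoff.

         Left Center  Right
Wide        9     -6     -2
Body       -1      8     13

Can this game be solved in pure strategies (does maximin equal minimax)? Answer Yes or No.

Row minima: Wide → -6, Body → -1; maximin = -1.
Column maxima: Left → 9, Center → 8, Right → 13; minimax = 8.
-1 ≠ 8, so no pure-strategy equilibrium exists.

No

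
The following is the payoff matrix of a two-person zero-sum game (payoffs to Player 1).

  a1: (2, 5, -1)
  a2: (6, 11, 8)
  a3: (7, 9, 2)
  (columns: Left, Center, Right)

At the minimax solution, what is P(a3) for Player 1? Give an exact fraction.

2/7

Row minima: a1 → -1, a2 → 6, a3 → 2; maximin = 6.
Column maxima: Left → 7, Center → 11, Right → 8; minimax = 7.
6 ≠ 7, so there is no saddle point; optimal play is mixed.
a1 is strictly dominated by a2, so Player 1 never plays it.
Center is strictly dominated by Left (it gives Player 1 strictly more in every row), so Player 2 never plays it.
On the remaining 2×2 (a2, a3 vs Left, Right):
Let Player 1 play a2 with probability p. Expected payoff against Left: 6p + 7(1−p) = −p + 7; against Right: 8p + 2(1−p) = 6p + 2.
Setting these equal: −p + 7 = 6p + 2 ⇒ −7p = -5 ⇒ p = 5/7, and the value is (-1)·(5/7) + 7 = 44/7.
For Player 2: with q = P(Left), equating a2's and a3's payoffs gives −2q + 8 = 5q + 2 ⇒ q = 6/7.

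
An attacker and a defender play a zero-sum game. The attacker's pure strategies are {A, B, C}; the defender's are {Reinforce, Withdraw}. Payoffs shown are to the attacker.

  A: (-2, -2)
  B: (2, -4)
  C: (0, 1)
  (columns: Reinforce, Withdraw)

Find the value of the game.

Row minima: A → -2, B → -4, C → 0; maximin = 0.
Column maxima: Reinforce → 2, Withdraw → 1; minimax = 1.
0 ≠ 1, so there is no saddle point; optimal play is mixed.
A is strictly dominated by C, so the attacker never plays it.
On the remaining 2×2 (B, C vs Reinforce, Withdraw):
Let the attacker play B with probability p. Expected payoff against Reinforce: 2p + 0(1−p) = 2p; against Withdraw: (-4)p + 1(1−p) = −5p + 1.
Setting these equal: 2p = −5p + 1 ⇒ 7p = 1 ⇒ p = 1/7, and the value is (2)·(1/7) = 2/7.
For the defender: with q = P(Reinforce), equating B's and C's payoffs gives 6q − 4 = −q + 1 ⇒ q = 5/7.

2/7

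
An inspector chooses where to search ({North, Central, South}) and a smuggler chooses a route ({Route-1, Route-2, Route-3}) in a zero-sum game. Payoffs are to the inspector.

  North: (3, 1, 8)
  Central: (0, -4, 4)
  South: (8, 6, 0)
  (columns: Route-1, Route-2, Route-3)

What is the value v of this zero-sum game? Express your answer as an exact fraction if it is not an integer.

Row minima: North → 1, Central → -4, South → 0; maximin = 1.
Column maxima: Route-1 → 8, Route-2 → 6, Route-3 → 8; minimax = 6.
1 ≠ 6, so there is no saddle point; optimal play is mixed.
Central is strictly dominated by North, so the inspector never plays it.
Route-1 is strictly dominated by Route-2 (it gives the inspector strictly more in every row), so the smuggler never plays it.
On the remaining 2×2 (North, South vs Route-2, Route-3):
Let the inspector play North with probability p. Expected payoff against Route-2: 1p + 6(1−p) = −5p + 6; against Route-3: 8p + 0(1−p) = 8p.
Setting these equal: −5p + 6 = 8p ⇒ −13p = -6 ⇒ p = 6/13, and the value is (-5)·(6/13) + 6 = 48/13.
For the smuggler: with q = P(Route-2), equating North's and South's payoffs gives −7q + 8 = 6q ⇒ q = 8/13.

48/13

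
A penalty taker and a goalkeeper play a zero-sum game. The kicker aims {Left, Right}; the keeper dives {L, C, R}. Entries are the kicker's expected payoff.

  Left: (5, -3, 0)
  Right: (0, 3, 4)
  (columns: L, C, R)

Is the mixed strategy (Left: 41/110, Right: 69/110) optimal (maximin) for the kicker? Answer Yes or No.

Against L this mix gives (41/110)·5 + (69/110)·0 = 41/22.
Against C this mix gives (41/110)·(-3) + (69/110)·3 = 42/55.
Against R this mix gives (41/110)·0 + (69/110)·4 = 138/55.
The keeper will play C, holding the kicker to 42/55. Shifting weight toward the row that does better against C would raise this floor (the equalizing mix achieves 15/11 against both C and L), so the proposed strategy is not optimal.

No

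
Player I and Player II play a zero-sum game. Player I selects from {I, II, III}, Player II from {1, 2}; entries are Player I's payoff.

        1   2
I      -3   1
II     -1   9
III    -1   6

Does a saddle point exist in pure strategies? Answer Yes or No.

Row minima: I → -3, II → -1, III → -1; maximin = -1.
Column maxima: 1 → -1, 2 → 9; minimax = -1.
maximin = minimax = -1, so a saddle point exists.

Yes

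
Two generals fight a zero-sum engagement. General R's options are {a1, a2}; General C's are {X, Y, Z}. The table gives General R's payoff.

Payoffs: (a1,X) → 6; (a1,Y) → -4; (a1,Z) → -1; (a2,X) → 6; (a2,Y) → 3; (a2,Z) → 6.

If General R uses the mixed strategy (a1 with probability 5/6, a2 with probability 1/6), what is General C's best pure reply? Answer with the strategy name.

Y

If General C plays X, General R's expected payoff is (5/6)·6 + (1/6)·6 = 6.
If General C plays Y, General R's expected payoff is (5/6)·(-4) + (1/6)·3 = -17/6.
If General C plays Z, General R's expected payoff is (5/6)·(-1) + (1/6)·6 = 1/6.
General C minimizes General R's payoff; the smallest is -17/6, so the best response is Y.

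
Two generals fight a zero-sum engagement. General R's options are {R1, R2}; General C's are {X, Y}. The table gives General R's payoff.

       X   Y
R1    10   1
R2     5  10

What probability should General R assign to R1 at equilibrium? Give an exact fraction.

5/14

Row minima: R1 → 1, R2 → 5; maximin = 5.
Column maxima: X → 10, Y → 10; minimax = 10.
5 ≠ 10, so there is no saddle point; optimal play is mixed.
Let General R play R1 with probability p. Expected payoff against X: 10p + 5(1−p) = 5p + 5; against Y: 1p + 10(1−p) = −9p + 10.
Setting these equal: 5p + 5 = −9p + 10 ⇒ 14p = 5 ⇒ p = 5/14, and the value is (5)·(5/14) + 5 = 95/14.
For General C: with q = P(X), equating R1's and R2's payoffs gives 9q + 1 = −5q + 10 ⇒ q = 9/14.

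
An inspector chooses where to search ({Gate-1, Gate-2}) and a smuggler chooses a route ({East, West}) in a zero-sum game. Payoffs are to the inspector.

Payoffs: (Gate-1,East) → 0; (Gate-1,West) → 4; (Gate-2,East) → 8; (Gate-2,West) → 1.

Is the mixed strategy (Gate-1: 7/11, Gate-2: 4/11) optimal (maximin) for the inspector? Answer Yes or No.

Against East this mix gives (7/11)·0 + (4/11)·8 = 32/11.
Against West this mix gives (7/11)·4 + (4/11)·1 = 32/11.
All of the smuggler's active replies (East, West) yield 32/11, and no column does worse for the inspector. The mix makes the smuggler indifferent and guarantees 32/11, so it is optimal.

Yes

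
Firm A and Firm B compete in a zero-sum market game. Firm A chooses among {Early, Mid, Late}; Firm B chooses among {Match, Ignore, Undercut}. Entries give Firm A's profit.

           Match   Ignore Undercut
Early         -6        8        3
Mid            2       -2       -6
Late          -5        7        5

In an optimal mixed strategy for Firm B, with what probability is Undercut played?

7/18

Row minima: Early → -6, Mid → -6, Late → -5; maximin = -5.
Column maxima: Match → 2, Ignore → 8, Undercut → 5; minimax = 2.
-5 ≠ 2, so there is no saddle point; optimal play is mixed.
Ignore is strictly dominated by Undercut (it gives Firm A strictly more in every row), so Firm B never plays it.
With Ignore eliminated, Early is strictly dominated by Late (Late gives Firm A strictly more in every remaining column), so Firm A never plays it.
On the remaining 2×2 (Mid, Late vs Match, Undercut):
Let Firm A play Mid with probability p. Expected payoff against Match: 2p + (-5)(1−p) = 7p − 5; against Undercut: (-6)p + 5(1−p) = −11p + 5.
Setting these equal: 7p − 5 = −11p + 5 ⇒ 18p = 10 ⇒ p = 5/9, and the value is (7)·(5/9) − 5 = -10/9.
For Firm B: with q = P(Match), equating Mid's and Late's payoffs gives 8q − 6 = −10q + 5 ⇒ q = 11/18.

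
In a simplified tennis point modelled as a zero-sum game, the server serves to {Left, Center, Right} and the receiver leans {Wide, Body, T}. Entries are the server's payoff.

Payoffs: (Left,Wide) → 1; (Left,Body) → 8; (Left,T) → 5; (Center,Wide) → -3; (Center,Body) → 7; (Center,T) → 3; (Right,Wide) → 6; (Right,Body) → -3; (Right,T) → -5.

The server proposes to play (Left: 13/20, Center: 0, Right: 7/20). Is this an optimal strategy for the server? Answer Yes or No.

No

Against Wide this mix gives (13/20)·1 + (7/20)·6 = 11/4.
Against Body this mix gives (13/20)·8 + (7/20)·(-3) = 83/20.
Against T this mix gives (13/20)·5 + (7/20)·(-5) = 3/2.
The receiver will play T, holding the server to 3/2. Shifting weight toward the row that does better against T would raise this floor (the equalizing mix achieves 7/3 against both T and Wide), so the proposed strategy is not optimal.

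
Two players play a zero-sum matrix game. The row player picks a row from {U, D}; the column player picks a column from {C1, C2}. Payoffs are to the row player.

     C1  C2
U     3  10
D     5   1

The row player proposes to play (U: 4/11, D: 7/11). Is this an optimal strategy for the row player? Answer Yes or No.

Yes

Against C1 this mix gives (4/11)·3 + (7/11)·5 = 47/11.
Against C2 this mix gives (4/11)·10 + (7/11)·1 = 47/11.
All of the column player's active replies (C1, C2) yield 47/11, and no column does worse for the row player. The mix makes the column player indifferent and guarantees 47/11, so it is optimal.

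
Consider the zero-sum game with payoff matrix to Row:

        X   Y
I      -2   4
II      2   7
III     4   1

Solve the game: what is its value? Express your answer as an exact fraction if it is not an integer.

Row minima: I → -2, II → 2, III → 1; maximin = 2.
Column maxima: X → 4, Y → 7; minimax = 4.
2 ≠ 4, so there is no saddle point; optimal play is mixed.
I is strictly dominated by II, so Row never plays it.
On the remaining 2×2 (II, III vs X, Y):
Let Row play II with probability p. Expected payoff against X: 2p + 4(1−p) = −2p + 4; against Y: 7p + 1(1−p) = 6p + 1.
Setting these equal: −2p + 4 = 6p + 1 ⇒ −8p = -3 ⇒ p = 3/8, and the value is (-2)·(3/8) + 4 = 13/4.
For Column: with q = P(X), equating II's and III's payoffs gives −5q + 7 = 3q + 1 ⇒ q = 3/4.

13/4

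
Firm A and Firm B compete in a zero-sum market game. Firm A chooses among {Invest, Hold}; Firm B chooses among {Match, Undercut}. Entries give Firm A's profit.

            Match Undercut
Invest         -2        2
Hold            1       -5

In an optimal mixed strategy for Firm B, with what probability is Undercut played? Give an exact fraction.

3/10

Row minima: Invest → -2, Hold → -5; maximin = -2.
Column maxima: Match → 1, Undercut → 2; minimax = 1.
-2 ≠ 1, so there is no saddle point; optimal play is mixed.
Let Firm A play Invest with probability p. Expected payoff against Match: (-2)p + 1(1−p) = −3p + 1; against Undercut: 2p + (-5)(1−p) = 7p − 5.
Setting these equal: −3p + 1 = 7p − 5 ⇒ −10p = -6 ⇒ p = 3/5, and the value is (-3)·(3/5) + 1 = -4/5.
For Firm B: with q = P(Match), equating Invest's and Hold's payoffs gives −4q + 2 = 6q − 5 ⇒ q = 7/10.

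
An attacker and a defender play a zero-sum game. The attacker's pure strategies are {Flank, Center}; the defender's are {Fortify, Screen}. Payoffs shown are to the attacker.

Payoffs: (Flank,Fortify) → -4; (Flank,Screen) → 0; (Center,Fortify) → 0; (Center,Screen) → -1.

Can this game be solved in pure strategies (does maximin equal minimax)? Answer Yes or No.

No

Row minima: Flank → -4, Center → -1; maximin = -1.
Column maxima: Fortify → 0, Screen → 0; minimax = 0.
-1 ≠ 0, so no pure-strategy equilibrium exists.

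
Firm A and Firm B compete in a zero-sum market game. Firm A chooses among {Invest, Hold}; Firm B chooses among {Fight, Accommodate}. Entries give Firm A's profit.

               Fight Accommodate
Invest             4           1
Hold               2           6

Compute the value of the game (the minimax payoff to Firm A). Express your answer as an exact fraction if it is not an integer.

Row minima: Invest → 1, Hold → 2; maximin = 2.
Column maxima: Fight → 4, Accommodate → 6; minimax = 4.
2 ≠ 4, so there is no saddle point; optimal play is mixed.
Let Firm A play Invest with probability p. Expected payoff against Fight: 4p + 2(1−p) = 2p + 2; against Accommodate: 1p + 6(1−p) = −5p + 6.
Setting these equal: 2p + 2 = −5p + 6 ⇒ 7p = 4 ⇒ p = 4/7, and the value is (2)·(4/7) + 2 = 22/7.
For Firm B: with q = P(Fight), equating Invest's and Hold's payoffs gives 3q + 1 = −4q + 6 ⇒ q = 5/7.

22/7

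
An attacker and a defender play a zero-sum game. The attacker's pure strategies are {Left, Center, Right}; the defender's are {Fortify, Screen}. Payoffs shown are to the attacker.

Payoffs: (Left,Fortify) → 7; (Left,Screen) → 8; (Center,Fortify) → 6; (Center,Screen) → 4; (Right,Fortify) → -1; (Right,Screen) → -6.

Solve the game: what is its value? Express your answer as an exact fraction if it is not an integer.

Row minima: Left → 7, Center → 4, Right → -6; maximin = 7.
Column maxima: Fortify → 7, Screen → 8; minimax = 7.
Since maximin = minimax = 7, there is a saddle point and the value is 7.

7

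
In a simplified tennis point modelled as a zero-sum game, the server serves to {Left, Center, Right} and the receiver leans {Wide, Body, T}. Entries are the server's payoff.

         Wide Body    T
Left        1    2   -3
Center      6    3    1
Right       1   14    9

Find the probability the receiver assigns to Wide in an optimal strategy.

Row minima: Left → -3, Center → 1, Right → 1; maximin = 1.
Column maxima: Wide → 6, Body → 14, T → 9; minimax = 6.
1 ≠ 6, so there is no saddle point; optimal play is mixed.
Left is strictly dominated by Center, so the server never plays it.
Body is strictly dominated by T (it gives the server strictly more in every row), so the receiver never plays it.
On the remaining 2×2 (Center, Right vs Wide, T):
Let the server play Center with probability p. Expected payoff against Wide: 6p + 1(1−p) = 5p + 1; against T: 1p + 9(1−p) = −8p + 9.
Setting these equal: 5p + 1 = −8p + 9 ⇒ 13p = 8 ⇒ p = 8/13, and the value is (5)·(8/13) + 1 = 53/13.
For the receiver: with q = P(Wide), equating Center's and Right's payoffs gives 5q + 1 = −8q + 9 ⇒ q = 8/13.

8/13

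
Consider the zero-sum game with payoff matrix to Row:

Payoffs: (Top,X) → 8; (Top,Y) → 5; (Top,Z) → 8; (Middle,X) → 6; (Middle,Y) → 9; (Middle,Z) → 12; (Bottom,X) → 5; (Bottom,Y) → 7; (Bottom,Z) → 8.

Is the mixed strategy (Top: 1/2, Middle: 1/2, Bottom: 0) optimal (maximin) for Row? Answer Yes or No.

Against X this mix gives (1/2)·8 + (1/2)·6 = 7.
Against Y this mix gives (1/2)·5 + (1/2)·9 = 7.
Against Z this mix gives (1/2)·8 + (1/2)·12 = 10.
All of Column's active replies (X, Y) yield 7, and no column does worse for Row. The mix makes Column indifferent and guarantees 7, so it is optimal.

Yes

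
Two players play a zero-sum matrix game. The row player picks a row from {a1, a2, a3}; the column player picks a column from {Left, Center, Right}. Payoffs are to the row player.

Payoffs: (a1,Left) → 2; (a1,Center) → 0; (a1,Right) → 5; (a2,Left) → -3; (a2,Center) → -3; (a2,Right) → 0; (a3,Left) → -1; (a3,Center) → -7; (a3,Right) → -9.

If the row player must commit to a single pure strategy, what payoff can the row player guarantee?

0

Row minima: a1 → 0, a2 → -3, a3 → -9.
The best of these is 0.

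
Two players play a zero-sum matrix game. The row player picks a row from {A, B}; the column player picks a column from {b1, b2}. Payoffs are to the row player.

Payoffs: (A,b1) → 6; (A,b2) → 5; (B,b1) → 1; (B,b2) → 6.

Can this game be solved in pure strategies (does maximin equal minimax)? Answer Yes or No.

No

Row minima: A → 5, B → 1; maximin = 5.
Column maxima: b1 → 6, b2 → 6; minimax = 6.
5 ≠ 6, so no pure-strategy equilibrium exists.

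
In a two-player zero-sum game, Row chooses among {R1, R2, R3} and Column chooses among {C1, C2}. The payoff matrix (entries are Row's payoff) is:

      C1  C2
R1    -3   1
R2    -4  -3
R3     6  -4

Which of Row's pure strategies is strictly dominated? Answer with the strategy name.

R1 gives a strictly higher payoff than R2 against every column: -3 > -4, 1 > -3.
So R2 is strictly dominated and Row never plays it.

R2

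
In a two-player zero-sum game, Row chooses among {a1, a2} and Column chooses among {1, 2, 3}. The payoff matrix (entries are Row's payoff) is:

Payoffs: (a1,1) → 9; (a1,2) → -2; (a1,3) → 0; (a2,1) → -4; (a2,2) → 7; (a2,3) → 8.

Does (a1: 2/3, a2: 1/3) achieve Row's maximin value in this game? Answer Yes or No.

No

Against 1 this mix gives (2/3)·9 + (1/3)·(-4) = 14/3.
Against 2 this mix gives (2/3)·(-2) + (1/3)·7 = 1.
Against 3 this mix gives (2/3)·0 + (1/3)·8 = 8/3.
Column will play 2, holding Row to 1. Shifting weight toward the row that does better against 2 would raise this floor (the equalizing mix achieves 5/2 against both 2 and 1), so the proposed strategy is not optimal.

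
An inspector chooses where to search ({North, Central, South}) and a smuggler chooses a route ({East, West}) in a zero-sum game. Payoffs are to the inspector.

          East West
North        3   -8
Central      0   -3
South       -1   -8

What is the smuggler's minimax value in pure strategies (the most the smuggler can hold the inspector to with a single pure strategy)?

-3

Column maxima: East → 3, West → -3.
The smallest of these is -3.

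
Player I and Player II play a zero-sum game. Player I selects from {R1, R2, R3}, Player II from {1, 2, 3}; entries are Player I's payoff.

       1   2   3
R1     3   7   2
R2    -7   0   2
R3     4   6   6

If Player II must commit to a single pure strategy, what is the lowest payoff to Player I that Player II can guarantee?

Column maxima: 1 → 4, 2 → 7, 3 → 6.
The smallest of these is 4.

4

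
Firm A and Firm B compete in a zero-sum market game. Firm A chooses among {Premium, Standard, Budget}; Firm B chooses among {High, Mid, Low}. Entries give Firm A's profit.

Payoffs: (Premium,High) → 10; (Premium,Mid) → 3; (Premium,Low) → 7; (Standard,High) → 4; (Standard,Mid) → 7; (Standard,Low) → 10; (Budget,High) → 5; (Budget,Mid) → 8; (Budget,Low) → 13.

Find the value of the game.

13/2

Row minima: Premium → 3, Standard → 4, Budget → 5; maximin = 5.
Column maxima: High → 10, Mid → 8, Low → 13; minimax = 8.
5 ≠ 8, so there is no saddle point; optimal play is mixed.
Standard is strictly dominated by Budget, so Firm A never plays it.
Low is strictly dominated by Mid (it gives Firm A strictly more in every row), so Firm B never plays it.
On the remaining 2×2 (Premium, Budget vs High, Mid):
Let Firm A play Premium with probability p. Expected payoff against High: 10p + 5(1−p) = 5p + 5; against Mid: 3p + 8(1−p) = −5p + 8.
Setting these equal: 5p + 5 = −5p + 8 ⇒ 10p = 3 ⇒ p = 3/10, and the value is (5)·(3/10) + 5 = 13/2.
For Firm B: with q = P(High), equating Premium's and Budget's payoffs gives 7q + 3 = −3q + 8 ⇒ q = 1/2.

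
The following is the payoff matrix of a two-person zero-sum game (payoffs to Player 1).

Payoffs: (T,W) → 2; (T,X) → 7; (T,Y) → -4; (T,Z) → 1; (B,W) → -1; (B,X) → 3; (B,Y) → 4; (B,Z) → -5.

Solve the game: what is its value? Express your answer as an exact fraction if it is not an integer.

Row minima: T → -4, B → -5; maximin = -4.
Column maxima: W → 2, X → 7, Y → 4, Z → 1; minimax = 1.
-4 ≠ 1, so there is no saddle point; optimal play is mixed.
W is strictly dominated by Z (it gives Player 1 strictly more in every row), so Player 2 never plays it.
X is strictly dominated by Z (it gives Player 1 strictly more in every row), so Player 2 never plays it.
On the remaining 2×2 (T, B vs Y, Z):
Let Player 1 play T with probability p. Expected payoff against Y: (-4)p + 4(1−p) = −8p + 4; against Z: 1p + (-5)(1−p) = 6p − 5.
Setting these equal: −8p + 4 = 6p − 5 ⇒ −14p = -9 ⇒ p = 9/14, and the value is (-8)·(9/14) + 4 = -8/7.
For Player 2: with q = P(Y), equating T's and B's payoffs gives −5q + 1 = 9q − 5 ⇒ q = 3/7.

-8/7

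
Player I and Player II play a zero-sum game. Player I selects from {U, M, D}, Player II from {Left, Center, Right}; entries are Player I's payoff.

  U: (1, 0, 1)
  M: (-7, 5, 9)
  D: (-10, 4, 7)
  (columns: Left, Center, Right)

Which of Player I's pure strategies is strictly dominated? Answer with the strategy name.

M gives a strictly higher payoff than D against every column: -7 > -10, 5 > 4, 9 > 7.
So D is strictly dominated and Player I never plays it.

D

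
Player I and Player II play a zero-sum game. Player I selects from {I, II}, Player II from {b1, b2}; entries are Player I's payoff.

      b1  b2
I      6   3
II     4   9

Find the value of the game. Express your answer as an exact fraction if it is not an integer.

Row minima: I → 3, II → 4; maximin = 4.
Column maxima: b1 → 6, b2 → 9; minimax = 6.
4 ≠ 6, so there is no saddle point; optimal play is mixed.
Let Player I play I with probability p. Expected payoff against b1: 6p + 4(1−p) = 2p + 4; against b2: 3p + 9(1−p) = −6p + 9.
Setting these equal: 2p + 4 = −6p + 9 ⇒ 8p = 5 ⇒ p = 5/8, and the value is (2)·(5/8) + 4 = 21/4.
For Player II: with q = P(b1), equating I's and II's payoffs gives 3q + 3 = −5q + 9 ⇒ q = 3/4.

21/4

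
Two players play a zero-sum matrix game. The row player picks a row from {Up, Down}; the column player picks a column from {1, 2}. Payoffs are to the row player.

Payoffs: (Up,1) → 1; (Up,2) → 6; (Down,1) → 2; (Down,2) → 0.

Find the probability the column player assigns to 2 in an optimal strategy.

1/7

Row minima: Up → 1, Down → 0; maximin = 1.
Column maxima: 1 → 2, 2 → 6; minimax = 2.
1 ≠ 2, so there is no saddle point; optimal play is mixed.
Let the row player play Up with probability p. Expected payoff against 1: 1p + 2(1−p) = −p + 2; against 2: 6p + 0(1−p) = 6p.
Setting these equal: −p + 2 = 6p ⇒ −7p = -2 ⇒ p = 2/7, and the value is (-1)·(2/7) + 2 = 12/7.
For the column player: with q = P(1), equating Up's and Down's payoffs gives −5q + 6 = 2q ⇒ q = 6/7.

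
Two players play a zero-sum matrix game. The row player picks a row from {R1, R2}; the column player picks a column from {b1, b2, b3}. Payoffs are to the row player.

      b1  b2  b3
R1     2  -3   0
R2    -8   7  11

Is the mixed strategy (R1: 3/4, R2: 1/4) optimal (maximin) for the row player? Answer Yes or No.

Against b1 this mix gives (3/4)·2 + (1/4)·(-8) = -1/2.
Against b2 this mix gives (3/4)·(-3) + (1/4)·7 = -1/2.
Against b3 this mix gives (3/4)·0 + (1/4)·11 = 11/4.
All of the column player's active replies (b1, b2) yield -1/2, and no column does worse for the row player. The mix makes the column player indifferent and guarantees -1/2, so it is optimal.

Yes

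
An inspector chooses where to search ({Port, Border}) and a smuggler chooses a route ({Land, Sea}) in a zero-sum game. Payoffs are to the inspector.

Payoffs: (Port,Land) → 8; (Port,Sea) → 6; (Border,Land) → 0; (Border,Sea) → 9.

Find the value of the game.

72/11

Row minima: Port → 6, Border → 0; maximin = 6.
Column maxima: Land → 8, Sea → 9; minimax = 8.
6 ≠ 8, so there is no saddle point; optimal play is mixed.
Let the inspector play Port with probability p. Expected payoff against Land: 8p + 0(1−p) = 8p; against Sea: 6p + 9(1−p) = −3p + 9.
Setting these equal: 8p = −3p + 9 ⇒ 11p = 9 ⇒ p = 9/11, and the value is (8)·(9/11) = 72/11.
For the smuggler: with q = P(Land), equating Port's and Border's payoffs gives 2q + 6 = −9q + 9 ⇒ q = 3/11.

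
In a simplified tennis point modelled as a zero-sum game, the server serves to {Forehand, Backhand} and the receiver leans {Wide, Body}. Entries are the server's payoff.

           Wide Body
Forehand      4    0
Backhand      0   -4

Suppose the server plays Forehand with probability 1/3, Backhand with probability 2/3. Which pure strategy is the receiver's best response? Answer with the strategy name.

Body

If the receiver plays Wide, the server's expected payoff is (1/3)·4 + (2/3)·0 = 4/3.
If the receiver plays Body, the server's expected payoff is (1/3)·0 + (2/3)·(-4) = -8/3.
The receiver minimizes the server's payoff; the smallest is -8/3, so the best response is Body.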